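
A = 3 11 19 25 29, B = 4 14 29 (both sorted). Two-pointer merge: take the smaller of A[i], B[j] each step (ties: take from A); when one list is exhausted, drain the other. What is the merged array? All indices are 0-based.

[3, 4, 11, 14, 19, 25, 29, 29]

[i=0,j=0] A[i]=3<=B[j]=4 take 3 → i++
[i=1,j=0] A[i]=11>B[j]=4 take 4 → j++
[i=1,j=1] A[i]=11<=B[j]=14 take 11 → i++
[i=2,j=1] A[i]=19>B[j]=14 take 14 → j++
[i=2,j=2] A[i]=19<=B[j]=29 take 19 → i++
[i=3,j=2] A[i]=25<=B[j]=29 take 25 → i++
[i=4,j=2] A[i]=29<=B[j]=29 take 29 → i++
[i=5,j=2] A done, take B[j]=29 → j++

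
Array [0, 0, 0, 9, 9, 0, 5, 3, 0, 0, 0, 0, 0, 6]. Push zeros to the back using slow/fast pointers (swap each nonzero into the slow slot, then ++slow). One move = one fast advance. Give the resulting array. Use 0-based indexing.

(s=0,f=0) a[fast]=0 → fast++
(s=0,f=1) a[fast]=0 → fast++
(s=0,f=2) a[fast]=0 → fast++
(s=0,f=3) a[fast]=9≠0 swap→a[0]=9 → slow++,fast++
(s=1,f=4) a[fast]=9≠0 swap→a[1]=9 → slow++,fast++
(s=2,f=5) a[fast]=0 → fast++
(s=2,f=6) a[fast]=5≠0 swap→a[2]=5 → slow++,fast++
(s=3,f=7) a[fast]=3≠0 swap→a[3]=3 → slow++,fast++
(s=4,f=8) a[fast]=0 → fast++
(s=4,f=9) a[fast]=0 → fast++
(s=4,f=10) a[fast]=0 → fast++
(s=4,f=11) a[fast]=0 → fast++
(s=4,f=12) a[fast]=0 → fast++
(s=4,f=13) a[fast]=6≠0 swap→a[4]=6 → slow++,fast++

[9, 9, 5, 3, 6, 0, 0, 0, 0, 0, 0, 0, 0, 0]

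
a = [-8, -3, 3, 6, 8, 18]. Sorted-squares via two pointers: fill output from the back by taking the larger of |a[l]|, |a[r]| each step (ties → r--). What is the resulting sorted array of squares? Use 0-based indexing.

[9, 9, 36, 64, 64, 324]

[0,5] |-8|<=|18| out[5]=324 → r--
[0,4] |-8|<=|8| out[4]=64 → r--
[0,3] |-8|>|6| out[3]=64 → l++
[1,3] |-3|<=|6| out[2]=36 → r--
[1,2] |-3|<=|3| out[1]=9 → r--
[1,1] |-3|<=|-3| out[0]=9 → r--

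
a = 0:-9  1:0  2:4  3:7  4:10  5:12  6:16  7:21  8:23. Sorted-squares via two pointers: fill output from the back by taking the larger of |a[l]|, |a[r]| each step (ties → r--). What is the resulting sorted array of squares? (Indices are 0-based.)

[0, 16, 49, 81, 100, 144, 256, 441, 529]

[0,8] |-9|<=|23| out[8]=529 → r--
[0,7] |-9|<=|21| out[7]=441 → r--
[0,6] |-9|<=|16| out[6]=256 → r--
[0,5] |-9|<=|12| out[5]=144 → r--
[0,4] |-9|<=|10| out[4]=100 → r--
[0,3] |-9|>|7| out[3]=81 → l++
[1,3] |0|<=|7| out[2]=49 → r--
[1,2] |0|<=|4| out[1]=16 → r--
[1,1] |0|<=|0| out[0]=0 → r--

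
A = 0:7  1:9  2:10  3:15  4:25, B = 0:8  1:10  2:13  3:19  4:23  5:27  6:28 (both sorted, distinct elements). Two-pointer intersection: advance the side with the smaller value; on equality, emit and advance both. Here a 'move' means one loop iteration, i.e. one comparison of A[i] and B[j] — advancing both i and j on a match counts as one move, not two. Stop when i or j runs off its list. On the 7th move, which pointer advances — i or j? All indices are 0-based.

j

i=0 j=0: 7<8, i++
i=1 j=0: 9>8, j++
i=1 j=1: 9<10, i++
i=2 j=1: 10==10 emit, i++,j++
i=3 j=2: 15>13, j++
i=3 j=3: 15<19, i++
i=4 j=3: 25>19, j++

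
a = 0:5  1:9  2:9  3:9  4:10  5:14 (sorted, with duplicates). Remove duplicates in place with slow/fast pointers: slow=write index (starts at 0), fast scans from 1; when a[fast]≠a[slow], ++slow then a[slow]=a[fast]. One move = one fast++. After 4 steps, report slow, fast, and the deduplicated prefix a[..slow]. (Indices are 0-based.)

slow=2, fast=5, prefix=[5, 9, 10]

(s=0,f=1) a[fast]=9≠a[slow]=5 write a[1]=9 → slow++,fast++
(s=1,f=2) a[fast]=9=a[slow] dup → fast++
(s=1,f=3) a[fast]=9=a[slow] dup → fast++
(s=1,f=4) a[fast]=10≠a[slow]=9 write a[2]=10 → slow++,fast++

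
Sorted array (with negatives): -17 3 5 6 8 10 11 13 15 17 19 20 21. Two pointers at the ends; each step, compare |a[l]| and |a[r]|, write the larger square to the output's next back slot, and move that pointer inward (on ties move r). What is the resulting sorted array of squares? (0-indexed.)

[9, 25, 36, 64, 100, 121, 169, 225, 289, 289, 361, 400, 441]

l=0 r=12: |-17|<=|21| out[12]=441, r--
l=0 r=11: |-17|<=|20| out[11]=400, r--
l=0 r=10: |-17|<=|19| out[10]=361, r--
l=0 r=9: |-17|<=|17| out[9]=289, r--
l=0 r=8: |-17|>|15| out[8]=289, l++
l=1 r=8: |3|<=|15| out[7]=225, r--
l=1 r=7: |3|<=|13| out[6]=169, r--
l=1 r=6: |3|<=|11| out[5]=121, r--
l=1 r=5: |3|<=|10| out[4]=100, r--
l=1 r=4: |3|<=|8| out[3]=64, r--
l=1 r=3: |3|<=|6| out[2]=36, r--
l=1 r=2: |3|<=|5| out[1]=25, r--
l=1 r=1: |3|<=|3| out[0]=9, r--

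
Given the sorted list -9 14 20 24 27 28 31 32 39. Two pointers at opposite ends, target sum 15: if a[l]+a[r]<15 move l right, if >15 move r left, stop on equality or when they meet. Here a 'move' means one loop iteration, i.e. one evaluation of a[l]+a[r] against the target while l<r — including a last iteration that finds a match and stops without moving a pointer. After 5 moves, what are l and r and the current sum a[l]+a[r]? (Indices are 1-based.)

[1,9] -9+39=30 >15 → r--
[1,8] -9+32=23 >15 → r--
[1,7] -9+31=22 >15 → r--
[1,6] -9+28=19 >15 → r--
[1,5] -9+27=18 >15 → r--

l=1, r=4, sum=15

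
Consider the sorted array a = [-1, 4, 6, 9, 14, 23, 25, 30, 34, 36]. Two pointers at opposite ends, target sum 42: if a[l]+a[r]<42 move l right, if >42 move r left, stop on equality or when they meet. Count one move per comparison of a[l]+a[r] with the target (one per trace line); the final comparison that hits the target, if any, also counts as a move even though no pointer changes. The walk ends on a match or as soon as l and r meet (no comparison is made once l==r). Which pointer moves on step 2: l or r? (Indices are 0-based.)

l

l=0 r=9: -1+36=35 <42, l++
l=1 r=9: 4+36=40 <42, l++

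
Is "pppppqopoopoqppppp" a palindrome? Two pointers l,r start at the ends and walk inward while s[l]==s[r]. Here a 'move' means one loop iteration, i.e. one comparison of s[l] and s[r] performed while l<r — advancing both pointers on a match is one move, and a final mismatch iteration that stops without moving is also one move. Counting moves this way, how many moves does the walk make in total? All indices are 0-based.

[0,17] 'p'=='p' → l++,r--
[1,16] 'p'=='p' → l++,r--
[2,15] 'p'=='p' → l++,r--
[3,14] 'p'=='p' → l++,r--
[4,13] 'p'=='p' → l++,r--
[5,12] 'q'=='q' → l++,r--
[6,11] 'o'=='o' → l++,r--
[7,10] 'p'=='p' → l++,r--
[8,9] 'o'=='o' → l++,r--

9 moves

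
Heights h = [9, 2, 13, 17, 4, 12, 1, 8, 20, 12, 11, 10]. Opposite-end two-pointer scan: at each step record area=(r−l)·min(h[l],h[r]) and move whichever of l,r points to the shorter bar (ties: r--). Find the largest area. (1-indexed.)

l=1 r=12: min(9,10)*11=99 best=99 *, l++
l=2 r=12: min(2,10)*10=20 best=99, l++
l=3 r=12: min(13,10)*9=90 best=99, r--
l=3 r=11: min(13,11)*8=88 best=99, r--
l=3 r=10: min(13,12)*7=84 best=99, r--
l=3 r=9: min(13,20)*6=78 best=99, l++
l=4 r=9: min(17,20)*5=85 best=99, l++
l=5 r=9: min(4,20)*4=16 best=99, l++
l=6 r=9: min(12,20)*3=36 best=99, l++
l=7 r=9: min(1,20)*2=2 best=99, l++
l=8 r=9: min(8,20)*1=8 best=99, l++

max area = 99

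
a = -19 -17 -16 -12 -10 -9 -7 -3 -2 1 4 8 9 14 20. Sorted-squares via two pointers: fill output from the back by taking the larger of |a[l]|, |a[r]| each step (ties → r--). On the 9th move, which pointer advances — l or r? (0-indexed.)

l

[0,14] |-19|<=|20| out[14]=400 → r--
[0,13] |-19|>|14| out[13]=361 → l++
[1,13] |-17|>|14| out[12]=289 → l++
[2,13] |-16|>|14| out[11]=256 → l++
[3,13] |-12|<=|14| out[10]=196 → r--
[3,12] |-12|>|9| out[9]=144 → l++
[4,12] |-10|>|9| out[8]=100 → l++
[5,12] |-9|<=|9| out[7]=81 → r--
[5,11] |-9|>|8| out[6]=81 → l++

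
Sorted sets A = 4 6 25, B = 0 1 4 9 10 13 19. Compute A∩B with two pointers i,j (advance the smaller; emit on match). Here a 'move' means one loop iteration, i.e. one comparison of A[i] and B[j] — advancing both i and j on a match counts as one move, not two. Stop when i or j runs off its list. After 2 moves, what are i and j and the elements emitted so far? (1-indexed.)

i=1, j=3, emitted=[]

[i=1,j=1] 4>0 → j++
[i=1,j=2] 4>1 → j++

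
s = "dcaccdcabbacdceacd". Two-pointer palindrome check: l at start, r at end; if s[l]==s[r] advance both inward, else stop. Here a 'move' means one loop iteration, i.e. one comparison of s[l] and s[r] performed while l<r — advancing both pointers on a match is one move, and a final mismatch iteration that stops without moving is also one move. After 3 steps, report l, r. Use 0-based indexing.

l=0 r=17: 'd'=='d', l++,r--
l=1 r=16: 'c'=='c', l++,r--
l=2 r=15: 'a'=='a', l++,r--

l=3, r=14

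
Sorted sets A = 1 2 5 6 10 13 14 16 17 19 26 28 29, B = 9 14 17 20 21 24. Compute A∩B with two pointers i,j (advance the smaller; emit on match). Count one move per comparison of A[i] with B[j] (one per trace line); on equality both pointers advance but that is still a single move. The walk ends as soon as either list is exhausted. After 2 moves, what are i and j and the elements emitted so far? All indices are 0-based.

[i=0,j=0] 1<9 → i++
[i=1,j=0] 2<9 → i++

i=2, j=0, emitted=[]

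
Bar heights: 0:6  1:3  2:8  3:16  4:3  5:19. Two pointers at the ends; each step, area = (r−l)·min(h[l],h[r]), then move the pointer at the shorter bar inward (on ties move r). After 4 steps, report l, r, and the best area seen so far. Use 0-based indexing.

l=4, r=5, best area=32

[0,5] min(6,19)*5=30 best=30 * → l++
[1,5] min(3,19)*4=12 best=30 → l++
[2,5] min(8,19)*3=24 best=30 → l++
[3,5] min(16,19)*2=32 best=32 * → l++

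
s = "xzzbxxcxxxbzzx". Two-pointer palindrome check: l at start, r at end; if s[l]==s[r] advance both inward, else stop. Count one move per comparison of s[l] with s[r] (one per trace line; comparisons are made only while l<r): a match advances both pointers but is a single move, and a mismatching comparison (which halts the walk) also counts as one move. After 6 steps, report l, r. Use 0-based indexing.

l=6, r=7

[0,13] 'x'=='x' → l++,r--
[1,12] 'z'=='z' → l++,r--
[2,11] 'z'=='z' → l++,r--
[3,10] 'b'=='b' → l++,r--
[4,9] 'x'=='x' → l++,r--
[5,8] 'x'=='x' → l++,r--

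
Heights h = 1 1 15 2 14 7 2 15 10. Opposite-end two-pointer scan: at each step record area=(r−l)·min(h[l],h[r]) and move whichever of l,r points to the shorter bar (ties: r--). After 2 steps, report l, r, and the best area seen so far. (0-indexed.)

l=2, r=8, best area=8

[0,8] min(1,10)*8=8 best=8 * → l++
[1,8] min(1,10)*7=7 best=8 → l++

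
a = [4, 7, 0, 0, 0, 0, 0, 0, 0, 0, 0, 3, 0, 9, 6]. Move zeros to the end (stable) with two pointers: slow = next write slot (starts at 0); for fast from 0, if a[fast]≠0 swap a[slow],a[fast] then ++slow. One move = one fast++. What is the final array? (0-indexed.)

(s=0,f=0) a[fast]=4≠0 swap→a[0]=4 → slow++,fast++
(s=1,f=1) a[fast]=7≠0 swap→a[1]=7 → slow++,fast++
(s=2,f=2) a[fast]=0 → fast++
(s=2,f=3) a[fast]=0 → fast++
(s=2,f=4) a[fast]=0 → fast++
(s=2,f=5) a[fast]=0 → fast++
(s=2,f=6) a[fast]=0 → fast++
(s=2,f=7) a[fast]=0 → fast++
(s=2,f=8) a[fast]=0 → fast++
(s=2,f=9) a[fast]=0 → fast++
(s=2,f=10) a[fast]=0 → fast++
(s=2,f=11) a[fast]=3≠0 swap→a[2]=3 → slow++,fast++
(s=3,f=12) a[fast]=0 → fast++
(s=3,f=13) a[fast]=9≠0 swap→a[3]=9 → slow++,fast++
(s=4,f=14) a[fast]=6≠0 swap→a[4]=6 → slow++,fast++

[4, 7, 3, 9, 6, 0, 0, 0, 0, 0, 0, 0, 0, 0, 0]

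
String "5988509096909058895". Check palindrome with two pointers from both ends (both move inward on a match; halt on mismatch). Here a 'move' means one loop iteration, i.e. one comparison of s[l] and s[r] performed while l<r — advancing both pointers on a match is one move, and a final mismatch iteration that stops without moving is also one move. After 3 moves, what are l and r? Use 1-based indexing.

l=1 r=19: '5'=='5', l++,r--
l=2 r=18: '9'=='9', l++,r--
l=3 r=17: '8'=='8', l++,r--

l=4, r=16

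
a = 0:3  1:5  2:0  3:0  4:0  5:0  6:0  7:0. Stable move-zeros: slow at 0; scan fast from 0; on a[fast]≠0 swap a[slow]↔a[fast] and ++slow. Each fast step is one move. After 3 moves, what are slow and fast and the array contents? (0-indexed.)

slow=0 fast=0: a[fast]=3≠0 swap→a[0]=3, slow++,fast++
slow=1 fast=1: a[fast]=5≠0 swap→a[1]=5, slow++,fast++
slow=2 fast=2: a[fast]=0, fast++

slow=2, fast=3, a=[3, 5, 0, 0, 0, 0, 0, 0]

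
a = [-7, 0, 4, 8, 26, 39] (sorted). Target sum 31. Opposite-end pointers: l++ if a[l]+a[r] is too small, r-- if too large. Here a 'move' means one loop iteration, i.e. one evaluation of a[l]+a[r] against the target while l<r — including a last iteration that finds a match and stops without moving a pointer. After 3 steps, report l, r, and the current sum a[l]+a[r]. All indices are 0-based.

[0,5] -7+39=32 >31 → r--
[0,4] -7+26=19 <31 → l++
[1,4] 0+26=26 <31 → l++

l=2, r=4, sum=30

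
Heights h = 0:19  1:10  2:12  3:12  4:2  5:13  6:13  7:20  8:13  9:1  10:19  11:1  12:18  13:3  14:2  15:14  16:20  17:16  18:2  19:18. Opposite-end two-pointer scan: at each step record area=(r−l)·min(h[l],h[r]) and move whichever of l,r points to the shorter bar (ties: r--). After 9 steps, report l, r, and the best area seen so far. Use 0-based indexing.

l=6, r=16, best area=342

l=0 r=19: min(19,18)*19=342 best=342 *, r--
l=0 r=18: min(19,2)*18=36 best=342, r--
l=0 r=17: min(19,16)*17=272 best=342, r--
l=0 r=16: min(19,20)*16=304 best=342, l++
l=1 r=16: min(10,20)*15=150 best=342, l++
l=2 r=16: min(12,20)*14=168 best=342, l++
l=3 r=16: min(12,20)*13=156 best=342, l++
l=4 r=16: min(2,20)*12=24 best=342, l++
l=5 r=16: min(13,20)*11=143 best=342, l++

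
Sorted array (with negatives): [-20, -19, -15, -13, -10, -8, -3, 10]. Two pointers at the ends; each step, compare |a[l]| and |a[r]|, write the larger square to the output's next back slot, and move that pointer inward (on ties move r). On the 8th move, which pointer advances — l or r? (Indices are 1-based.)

l=1 r=8: |-20|>|10| out[8]=400, l++
l=2 r=8: |-19|>|10| out[7]=361, l++
l=3 r=8: |-15|>|10| out[6]=225, l++
l=4 r=8: |-13|>|10| out[5]=169, l++
l=5 r=8: |-10|<=|10| out[4]=100, r--
l=5 r=7: |-10|>|-3| out[3]=100, l++
l=6 r=7: |-8|>|-3| out[2]=64, l++
l=7 r=7: |-3|<=|-3| out[1]=9, r--

r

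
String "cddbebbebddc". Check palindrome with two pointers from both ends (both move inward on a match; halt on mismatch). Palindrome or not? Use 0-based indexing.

palindrome

[0,11] 'c'=='c' → l++,r--
[1,10] 'd'=='d' → l++,r--
[2,9] 'd'=='d' → l++,r--
[3,8] 'b'=='b' → l++,r--
[4,7] 'e'=='e' → l++,r--
[5,6] 'b'=='b' → l++,r--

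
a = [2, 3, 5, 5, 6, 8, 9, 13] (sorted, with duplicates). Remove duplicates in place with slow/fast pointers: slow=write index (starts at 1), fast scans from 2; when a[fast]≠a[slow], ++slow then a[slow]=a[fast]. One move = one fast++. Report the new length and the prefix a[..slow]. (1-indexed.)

slow=1 fast=2: a[fast]=3≠a[slow]=2 write a[2]=3, slow++,fast++
slow=2 fast=3: a[fast]=5≠a[slow]=3 write a[3]=5, slow++,fast++
slow=3 fast=4: a[fast]=5=a[slow] dup, fast++
slow=3 fast=5: a[fast]=6≠a[slow]=5 write a[4]=6, slow++,fast++
slow=4 fast=6: a[fast]=8≠a[slow]=6 write a[5]=8, slow++,fast++
slow=5 fast=7: a[fast]=9≠a[slow]=8 write a[6]=9, slow++,fast++
slow=6 fast=8: a[fast]=13≠a[slow]=9 write a[7]=13, slow++,fast++

length 7; prefix = [2, 3, 5, 6, 8, 9, 13]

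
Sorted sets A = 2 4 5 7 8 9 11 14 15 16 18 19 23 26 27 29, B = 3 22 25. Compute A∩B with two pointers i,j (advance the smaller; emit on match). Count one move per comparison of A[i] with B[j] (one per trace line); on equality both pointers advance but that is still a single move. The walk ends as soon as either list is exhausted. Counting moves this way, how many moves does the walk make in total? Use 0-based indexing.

16 moves

i=0 j=0: 2<3, i++
i=1 j=0: 4>3, j++
i=1 j=1: 4<22, i++
i=2 j=1: 5<22, i++
i=3 j=1: 7<22, i++
i=4 j=1: 8<22, i++
i=5 j=1: 9<22, i++
i=6 j=1: 11<22, i++
i=7 j=1: 14<22, i++
i=8 j=1: 15<22, i++
i=9 j=1: 16<22, i++
i=10 j=1: 18<22, i++
i=11 j=1: 19<22, i++
i=12 j=1: 23>22, j++
i=12 j=2: 23<25, i++
i=13 j=2: 26>25, j++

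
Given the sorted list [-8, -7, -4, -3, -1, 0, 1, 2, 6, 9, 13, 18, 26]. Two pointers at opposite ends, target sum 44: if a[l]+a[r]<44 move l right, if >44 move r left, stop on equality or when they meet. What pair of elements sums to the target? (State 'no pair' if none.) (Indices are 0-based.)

(18, 26)

l=0 r=12: -8+26=18 <44, l++
l=1 r=12: -7+26=19 <44, l++
l=2 r=12: -4+26=22 <44, l++
l=3 r=12: -3+26=23 <44, l++
l=4 r=12: -1+26=25 <44, l++
l=5 r=12: 0+26=26 <44, l++
l=6 r=12: 1+26=27 <44, l++
l=7 r=12: 2+26=28 <44, l++
l=8 r=12: 6+26=32 <44, l++
l=9 r=12: 9+26=35 <44, l++
l=10 r=12: 13+26=39 <44, l++
l=11 r=12: 18+26=44, found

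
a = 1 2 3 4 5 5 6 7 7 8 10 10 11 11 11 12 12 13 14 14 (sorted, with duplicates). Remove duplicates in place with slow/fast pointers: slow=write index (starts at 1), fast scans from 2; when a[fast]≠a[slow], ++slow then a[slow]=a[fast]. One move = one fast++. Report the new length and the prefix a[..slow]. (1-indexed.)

slow=1 fast=2: a[fast]=2≠a[slow]=1 write a[2]=2, slow++,fast++
slow=2 fast=3: a[fast]=3≠a[slow]=2 write a[3]=3, slow++,fast++
slow=3 fast=4: a[fast]=4≠a[slow]=3 write a[4]=4, slow++,fast++
slow=4 fast=5: a[fast]=5≠a[slow]=4 write a[5]=5, slow++,fast++
slow=5 fast=6: a[fast]=5=a[slow] dup, fast++
slow=5 fast=7: a[fast]=6≠a[slow]=5 write a[6]=6, slow++,fast++
slow=6 fast=8: a[fast]=7≠a[slow]=6 write a[7]=7, slow++,fast++
slow=7 fast=9: a[fast]=7=a[slow] dup, fast++
slow=7 fast=10: a[fast]=8≠a[slow]=7 write a[8]=8, slow++,fast++
slow=8 fast=11: a[fast]=10≠a[slow]=8 write a[9]=10, slow++,fast++
slow=9 fast=12: a[fast]=10=a[slow] dup, fast++
slow=9 fast=13: a[fast]=11≠a[slow]=10 write a[10]=11, slow++,fast++
slow=10 fast=14: a[fast]=11=a[slow] dup, fast++
slow=10 fast=15: a[fast]=11=a[slow] dup, fast++
slow=10 fast=16: a[fast]=12≠a[slow]=11 write a[11]=12, slow++,fast++
slow=11 fast=17: a[fast]=12=a[slow] dup, fast++
slow=11 fast=18: a[fast]=13≠a[slow]=12 write a[12]=13, slow++,fast++
slow=12 fast=19: a[fast]=14≠a[slow]=13 write a[13]=14, slow++,fast++
slow=13 fast=20: a[fast]=14=a[slow] dup, fast++

length 13; prefix = [1, 2, 3, 4, 5, 6, 7, 8, 10, 11, 12, 13, 14]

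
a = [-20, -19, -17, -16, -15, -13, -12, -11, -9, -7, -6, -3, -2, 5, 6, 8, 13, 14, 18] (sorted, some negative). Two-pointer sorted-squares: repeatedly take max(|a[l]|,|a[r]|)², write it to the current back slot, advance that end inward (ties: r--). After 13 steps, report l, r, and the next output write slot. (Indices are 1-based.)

l=10, r=15, next write slot=6

[1,19] |-20|>|18| out[19]=400 → l++
[2,19] |-19|>|18| out[18]=361 → l++
[3,19] |-17|<=|18| out[17]=324 → r--
[3,18] |-17|>|14| out[16]=289 → l++
[4,18] |-16|>|14| out[15]=256 → l++
[5,18] |-15|>|14| out[14]=225 → l++
[6,18] |-13|<=|14| out[13]=196 → r--
[6,17] |-13|<=|13| out[12]=169 → r--
[6,16] |-13|>|8| out[11]=169 → l++
[7,16] |-12|>|8| out[10]=144 → l++
[8,16] |-11|>|8| out[9]=121 → l++
[9,16] |-9|>|8| out[8]=81 → l++
[10,16] |-7|<=|8| out[7]=64 → r--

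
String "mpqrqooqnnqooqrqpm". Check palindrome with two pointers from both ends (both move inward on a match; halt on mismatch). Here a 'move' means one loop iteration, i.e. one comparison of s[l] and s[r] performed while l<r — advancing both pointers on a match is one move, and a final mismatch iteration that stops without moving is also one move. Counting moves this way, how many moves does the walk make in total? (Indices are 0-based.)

9 moves

l=0 r=17: 'm'=='m', l++,r--
l=1 r=16: 'p'=='p', l++,r--
l=2 r=15: 'q'=='q', l++,r--
l=3 r=14: 'r'=='r', l++,r--
l=4 r=13: 'q'=='q', l++,r--
l=5 r=12: 'o'=='o', l++,r--
l=6 r=11: 'o'=='o', l++,r--
l=7 r=10: 'q'=='q', l++,r--
l=8 r=9: 'n'=='n', l++,r--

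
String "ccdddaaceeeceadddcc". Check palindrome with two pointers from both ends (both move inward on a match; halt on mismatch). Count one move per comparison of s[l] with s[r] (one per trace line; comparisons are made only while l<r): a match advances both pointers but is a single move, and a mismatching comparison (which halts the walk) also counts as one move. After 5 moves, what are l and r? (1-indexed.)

l=6, r=14

l=1 r=19: 'c'=='c', l++,r--
l=2 r=18: 'c'=='c', l++,r--
l=3 r=17: 'd'=='d', l++,r--
l=4 r=16: 'd'=='d', l++,r--
l=5 r=15: 'd'=='d', l++,r--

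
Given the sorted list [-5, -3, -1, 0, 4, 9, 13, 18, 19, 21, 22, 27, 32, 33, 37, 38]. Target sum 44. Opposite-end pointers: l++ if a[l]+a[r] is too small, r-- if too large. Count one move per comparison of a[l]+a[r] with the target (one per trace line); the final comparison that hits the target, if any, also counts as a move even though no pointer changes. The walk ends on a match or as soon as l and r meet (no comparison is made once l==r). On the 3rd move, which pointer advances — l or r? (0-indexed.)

l

[0,15] -5+38=33 <44 → l++
[1,15] -3+38=35 <44 → l++
[2,15] -1+38=37 <44 → l++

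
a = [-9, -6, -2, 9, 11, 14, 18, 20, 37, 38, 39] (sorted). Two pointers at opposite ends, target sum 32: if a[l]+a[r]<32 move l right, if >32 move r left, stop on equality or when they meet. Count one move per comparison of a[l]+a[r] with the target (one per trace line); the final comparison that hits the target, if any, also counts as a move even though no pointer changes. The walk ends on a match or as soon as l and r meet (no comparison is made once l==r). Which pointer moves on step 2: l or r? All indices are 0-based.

l=0 r=10: -9+39=30 <32, l++
l=1 r=10: -6+39=33 >32, r--

r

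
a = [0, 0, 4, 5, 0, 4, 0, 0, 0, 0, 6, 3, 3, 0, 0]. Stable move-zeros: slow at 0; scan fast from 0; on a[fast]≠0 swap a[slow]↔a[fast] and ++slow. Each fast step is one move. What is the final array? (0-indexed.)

slow=0 fast=0: a[fast]=0, fast++
slow=0 fast=1: a[fast]=0, fast++
slow=0 fast=2: a[fast]=4≠0 swap→a[0]=4, slow++,fast++
slow=1 fast=3: a[fast]=5≠0 swap→a[1]=5, slow++,fast++
slow=2 fast=4: a[fast]=0, fast++
slow=2 fast=5: a[fast]=4≠0 swap→a[2]=4, slow++,fast++
slow=3 fast=6: a[fast]=0, fast++
slow=3 fast=7: a[fast]=0, fast++
slow=3 fast=8: a[fast]=0, fast++
slow=3 fast=9: a[fast]=0, fast++
slow=3 fast=10: a[fast]=6≠0 swap→a[3]=6, slow++,fast++
slow=4 fast=11: a[fast]=3≠0 swap→a[4]=3, slow++,fast++
slow=5 fast=12: a[fast]=3≠0 swap→a[5]=3, slow++,fast++
slow=6 fast=13: a[fast]=0, fast++
slow=6 fast=14: a[fast]=0, fast++

[4, 5, 4, 6, 3, 3, 0, 0, 0, 0, 0, 0, 0, 0, 0]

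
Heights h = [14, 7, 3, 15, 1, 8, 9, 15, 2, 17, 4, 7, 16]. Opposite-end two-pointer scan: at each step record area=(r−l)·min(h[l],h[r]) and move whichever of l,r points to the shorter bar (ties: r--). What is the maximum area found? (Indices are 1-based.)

[1,13] min(14,16)*12=168 best=168 * → l++
[2,13] min(7,16)*11=77 best=168 → l++
[3,13] min(3,16)*10=30 best=168 → l++
[4,13] min(15,16)*9=135 best=168 → l++
[5,13] min(1,16)*8=8 best=168 → l++
[6,13] min(8,16)*7=56 best=168 → l++
[7,13] min(9,16)*6=54 best=168 → l++
[8,13] min(15,16)*5=75 best=168 → l++
[9,13] min(2,16)*4=8 best=168 → l++
[10,13] min(17,16)*3=48 best=168 → r--
[10,12] min(17,7)*2=14 best=168 → r--
[10,11] min(17,4)*1=4 best=168 → r--

max area = 168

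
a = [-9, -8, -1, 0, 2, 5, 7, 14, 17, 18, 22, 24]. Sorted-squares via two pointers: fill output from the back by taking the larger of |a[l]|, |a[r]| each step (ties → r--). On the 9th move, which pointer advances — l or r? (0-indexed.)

r

[0,11] |-9|<=|24| out[11]=576 → r--
[0,10] |-9|<=|22| out[10]=484 → r--
[0,9] |-9|<=|18| out[9]=324 → r--
[0,8] |-9|<=|17| out[8]=289 → r--
[0,7] |-9|<=|14| out[7]=196 → r--
[0,6] |-9|>|7| out[6]=81 → l++
[1,6] |-8|>|7| out[5]=64 → l++
[2,6] |-1|<=|7| out[4]=49 → r--
[2,5] |-1|<=|5| out[3]=25 → r--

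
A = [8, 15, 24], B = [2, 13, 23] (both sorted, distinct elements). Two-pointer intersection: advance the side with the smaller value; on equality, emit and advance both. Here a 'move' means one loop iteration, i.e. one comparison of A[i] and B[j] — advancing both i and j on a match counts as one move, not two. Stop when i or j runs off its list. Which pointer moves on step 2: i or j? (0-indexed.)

[i=0,j=0] 8>2 → j++
[i=0,j=1] 8<13 → i++

i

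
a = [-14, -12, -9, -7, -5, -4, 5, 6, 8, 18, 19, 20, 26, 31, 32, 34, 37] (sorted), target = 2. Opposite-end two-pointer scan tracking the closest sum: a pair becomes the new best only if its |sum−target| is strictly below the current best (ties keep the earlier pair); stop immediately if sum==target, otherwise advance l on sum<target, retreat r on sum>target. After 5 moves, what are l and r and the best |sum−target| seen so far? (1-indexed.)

l=1, r=12, best |Δ|=10

l=1 r=17: -14+37=23 d=21 *, r--
l=1 r=16: -14+34=20 d=18 *, r--
l=1 r=15: -14+32=18 d=16 *, r--
l=1 r=14: -14+31=17 d=15 *, r--
l=1 r=13: -14+26=12 d=10 *, r--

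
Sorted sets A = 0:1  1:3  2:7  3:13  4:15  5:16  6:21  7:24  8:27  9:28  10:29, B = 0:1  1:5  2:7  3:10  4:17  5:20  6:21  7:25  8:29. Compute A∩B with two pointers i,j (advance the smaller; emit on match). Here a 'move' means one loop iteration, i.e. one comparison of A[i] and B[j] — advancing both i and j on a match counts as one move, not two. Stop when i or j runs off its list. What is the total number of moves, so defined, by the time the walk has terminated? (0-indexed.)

i=0 j=0: 1==1 emit, i++,j++
i=1 j=1: 3<5, i++
i=2 j=1: 7>5, j++
i=2 j=2: 7==7 emit, i++,j++
i=3 j=3: 13>10, j++
i=3 j=4: 13<17, i++
i=4 j=4: 15<17, i++
i=5 j=4: 16<17, i++
i=6 j=4: 21>17, j++
i=6 j=5: 21>20, j++
i=6 j=6: 21==21 emit, i++,j++
i=7 j=7: 24<25, i++
i=8 j=7: 27>25, j++
i=8 j=8: 27<29, i++
i=9 j=8: 28<29, i++
i=10 j=8: 29==29 emit, i++,j++

16 moves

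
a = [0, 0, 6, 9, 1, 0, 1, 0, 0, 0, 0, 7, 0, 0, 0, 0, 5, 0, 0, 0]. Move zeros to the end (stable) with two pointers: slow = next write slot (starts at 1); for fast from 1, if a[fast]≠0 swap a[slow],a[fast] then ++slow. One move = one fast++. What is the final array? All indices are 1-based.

slow=1 fast=1: a[fast]=0, fast++
slow=1 fast=2: a[fast]=0, fast++
slow=1 fast=3: a[fast]=6≠0 swap→a[1]=6, slow++,fast++
slow=2 fast=4: a[fast]=9≠0 swap→a[2]=9, slow++,fast++
slow=3 fast=5: a[fast]=1≠0 swap→a[3]=1, slow++,fast++
slow=4 fast=6: a[fast]=0, fast++
slow=4 fast=7: a[fast]=1≠0 swap→a[4]=1, slow++,fast++
slow=5 fast=8: a[fast]=0, fast++
slow=5 fast=9: a[fast]=0, fast++
slow=5 fast=10: a[fast]=0, fast++
slow=5 fast=11: a[fast]=0, fast++
slow=5 fast=12: a[fast]=7≠0 swap→a[5]=7, slow++,fast++
slow=6 fast=13: a[fast]=0, fast++
slow=6 fast=14: a[fast]=0, fast++
slow=6 fast=15: a[fast]=0, fast++
slow=6 fast=16: a[fast]=0, fast++
slow=6 fast=17: a[fast]=5≠0 swap→a[6]=5, slow++,fast++
slow=7 fast=18: a[fast]=0, fast++
slow=7 fast=19: a[fast]=0, fast++
slow=7 fast=20: a[fast]=0, fast++

[6, 9, 1, 1, 7, 5, 0, 0, 0, 0, 0, 0, 0, 0, 0, 0, 0, 0, 0, 0]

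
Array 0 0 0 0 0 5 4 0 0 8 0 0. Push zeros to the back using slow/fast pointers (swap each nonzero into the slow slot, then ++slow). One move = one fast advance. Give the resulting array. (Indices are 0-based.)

(s=0,f=0) a[fast]=0 → fast++
(s=0,f=1) a[fast]=0 → fast++
(s=0,f=2) a[fast]=0 → fast++
(s=0,f=3) a[fast]=0 → fast++
(s=0,f=4) a[fast]=0 → fast++
(s=0,f=5) a[fast]=5≠0 swap→a[0]=5 → slow++,fast++
(s=1,f=6) a[fast]=4≠0 swap→a[1]=4 → slow++,fast++
(s=2,f=7) a[fast]=0 → fast++
(s=2,f=8) a[fast]=0 → fast++
(s=2,f=9) a[fast]=8≠0 swap→a[2]=8 → slow++,fast++
(s=3,f=10) a[fast]=0 → fast++
(s=3,f=11) a[fast]=0 → fast++

[5, 4, 8, 0, 0, 0, 0, 0, 0, 0, 0, 0]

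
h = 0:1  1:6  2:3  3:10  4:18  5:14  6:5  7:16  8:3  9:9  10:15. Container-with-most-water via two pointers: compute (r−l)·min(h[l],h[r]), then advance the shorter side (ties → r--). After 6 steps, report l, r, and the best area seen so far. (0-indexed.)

[0,10] min(1,15)*10=10 best=10 * → l++
[1,10] min(6,15)*9=54 best=54 * → l++
[2,10] min(3,15)*8=24 best=54 → l++
[3,10] min(10,15)*7=70 best=70 * → l++
[4,10] min(18,15)*6=90 best=90 * → r--
[4,9] min(18,9)*5=45 best=90 → r--

l=4, r=8, best area=90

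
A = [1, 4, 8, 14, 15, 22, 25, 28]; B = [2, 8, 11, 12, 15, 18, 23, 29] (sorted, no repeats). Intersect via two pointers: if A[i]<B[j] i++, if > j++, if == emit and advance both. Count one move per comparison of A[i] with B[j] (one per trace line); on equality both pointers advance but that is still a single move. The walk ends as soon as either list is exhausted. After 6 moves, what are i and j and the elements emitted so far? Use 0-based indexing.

i=3, j=4, emitted=[8]

i=0 j=0: 1<2, i++
i=1 j=0: 4>2, j++
i=1 j=1: 4<8, i++
i=2 j=1: 8==8 emit, i++,j++
i=3 j=2: 14>11, j++
i=3 j=3: 14>12, j++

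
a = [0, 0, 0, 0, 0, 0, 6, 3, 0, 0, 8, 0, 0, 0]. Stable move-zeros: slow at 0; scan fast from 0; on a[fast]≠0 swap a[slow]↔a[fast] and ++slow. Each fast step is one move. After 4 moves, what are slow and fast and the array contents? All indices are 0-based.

slow=0 fast=0: a[fast]=0, fast++
slow=0 fast=1: a[fast]=0, fast++
slow=0 fast=2: a[fast]=0, fast++
slow=0 fast=3: a[fast]=0, fast++

slow=0, fast=4, a=[0, 0, 0, 0, 0, 0, 6, 3, 0, 0, 8, 0, 0, 0]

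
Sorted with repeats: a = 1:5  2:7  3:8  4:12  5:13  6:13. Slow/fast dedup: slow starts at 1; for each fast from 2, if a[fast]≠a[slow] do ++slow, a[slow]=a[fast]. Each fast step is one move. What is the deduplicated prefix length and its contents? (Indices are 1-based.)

length 5; prefix = [5, 7, 8, 12, 13]

(s=1,f=2) a[fast]=7≠a[slow]=5 write a[2]=7 → slow++,fast++
(s=2,f=3) a[fast]=8≠a[slow]=7 write a[3]=8 → slow++,fast++
(s=3,f=4) a[fast]=12≠a[slow]=8 write a[4]=12 → slow++,fast++
(s=4,f=5) a[fast]=13≠a[slow]=12 write a[5]=13 → slow++,fast++
(s=5,f=6) a[fast]=13=a[slow] dup → fast++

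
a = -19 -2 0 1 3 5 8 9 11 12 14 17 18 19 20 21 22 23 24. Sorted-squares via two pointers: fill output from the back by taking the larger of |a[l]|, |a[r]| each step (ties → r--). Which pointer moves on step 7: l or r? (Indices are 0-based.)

l

l=0 r=18: |-19|<=|24| out[18]=576, r--
l=0 r=17: |-19|<=|23| out[17]=529, r--
l=0 r=16: |-19|<=|22| out[16]=484, r--
l=0 r=15: |-19|<=|21| out[15]=441, r--
l=0 r=14: |-19|<=|20| out[14]=400, r--
l=0 r=13: |-19|<=|19| out[13]=361, r--
l=0 r=12: |-19|>|18| out[12]=361, l++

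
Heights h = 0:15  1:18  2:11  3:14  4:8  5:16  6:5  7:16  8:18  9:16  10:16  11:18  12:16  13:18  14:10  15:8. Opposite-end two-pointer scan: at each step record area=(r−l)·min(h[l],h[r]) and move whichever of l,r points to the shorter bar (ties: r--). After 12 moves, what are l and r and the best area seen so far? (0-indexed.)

l=1, r=4, best area=216

[0,15] min(15,8)*15=120 best=120 * → r--
[0,14] min(15,10)*14=140 best=140 * → r--
[0,13] min(15,18)*13=195 best=195 * → l++
[1,13] min(18,18)*12=216 best=216 * → r--
[1,12] min(18,16)*11=176 best=216 → r--
[1,11] min(18,18)*10=180 best=216 → r--
[1,10] min(18,16)*9=144 best=216 → r--
[1,9] min(18,16)*8=128 best=216 → r--
[1,8] min(18,18)*7=126 best=216 → r--
[1,7] min(18,16)*6=96 best=216 → r--
[1,6] min(18,5)*5=25 best=216 → r--
[1,5] min(18,16)*4=64 best=216 → r--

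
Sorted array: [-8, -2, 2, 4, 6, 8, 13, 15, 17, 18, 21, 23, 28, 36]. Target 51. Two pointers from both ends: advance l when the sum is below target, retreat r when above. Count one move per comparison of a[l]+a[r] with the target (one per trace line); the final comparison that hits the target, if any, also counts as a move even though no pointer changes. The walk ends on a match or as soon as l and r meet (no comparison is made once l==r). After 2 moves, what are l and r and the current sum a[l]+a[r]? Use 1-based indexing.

[1,14] -8+36=28 <51 → l++
[2,14] -2+36=34 <51 → l++

l=3, r=14, sum=38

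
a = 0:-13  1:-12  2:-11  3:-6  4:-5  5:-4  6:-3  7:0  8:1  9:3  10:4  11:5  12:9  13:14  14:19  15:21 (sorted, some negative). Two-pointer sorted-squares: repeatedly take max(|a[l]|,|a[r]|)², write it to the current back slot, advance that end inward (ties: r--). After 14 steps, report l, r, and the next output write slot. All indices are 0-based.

[0,15] |-13|<=|21| out[15]=441 → r--
[0,14] |-13|<=|19| out[14]=361 → r--
[0,13] |-13|<=|14| out[13]=196 → r--
[0,12] |-13|>|9| out[12]=169 → l++
[1,12] |-12|>|9| out[11]=144 → l++
[2,12] |-11|>|9| out[10]=121 → l++
[3,12] |-6|<=|9| out[9]=81 → r--
[3,11] |-6|>|5| out[8]=36 → l++
[4,11] |-5|<=|5| out[7]=25 → r--
[4,10] |-5|>|4| out[6]=25 → l++
[5,10] |-4|<=|4| out[5]=16 → r--
[5,9] |-4|>|3| out[4]=16 → l++
[6,9] |-3|<=|3| out[3]=9 → r--
[6,8] |-3|>|1| out[2]=9 → l++

l=7, r=8, next write slot=1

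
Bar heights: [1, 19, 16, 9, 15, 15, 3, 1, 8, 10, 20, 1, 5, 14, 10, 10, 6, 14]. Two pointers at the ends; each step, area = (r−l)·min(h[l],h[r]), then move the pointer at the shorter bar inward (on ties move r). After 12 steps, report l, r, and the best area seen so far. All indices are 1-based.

l=6, r=11, best area=224

l=1 r=18: min(1,14)*17=17 best=17 *, l++
l=2 r=18: min(19,14)*16=224 best=224 *, r--
l=2 r=17: min(19,6)*15=90 best=224, r--
l=2 r=16: min(19,10)*14=140 best=224, r--
l=2 r=15: min(19,10)*13=130 best=224, r--
l=2 r=14: min(19,14)*12=168 best=224, r--
l=2 r=13: min(19,5)*11=55 best=224, r--
l=2 r=12: min(19,1)*10=10 best=224, r--
l=2 r=11: min(19,20)*9=171 best=224, l++
l=3 r=11: min(16,20)*8=128 best=224, l++
l=4 r=11: min(9,20)*7=63 best=224, l++
l=5 r=11: min(15,20)*6=90 best=224, l++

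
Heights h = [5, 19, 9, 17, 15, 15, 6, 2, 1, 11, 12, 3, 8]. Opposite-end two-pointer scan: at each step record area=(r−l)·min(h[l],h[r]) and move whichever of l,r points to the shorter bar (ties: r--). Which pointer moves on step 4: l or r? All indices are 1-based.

l=1 r=13: min(5,8)*12=60 best=60 *, l++
l=2 r=13: min(19,8)*11=88 best=88 *, r--
l=2 r=12: min(19,3)*10=30 best=88, r--
l=2 r=11: min(19,12)*9=108 best=108 *, r--

r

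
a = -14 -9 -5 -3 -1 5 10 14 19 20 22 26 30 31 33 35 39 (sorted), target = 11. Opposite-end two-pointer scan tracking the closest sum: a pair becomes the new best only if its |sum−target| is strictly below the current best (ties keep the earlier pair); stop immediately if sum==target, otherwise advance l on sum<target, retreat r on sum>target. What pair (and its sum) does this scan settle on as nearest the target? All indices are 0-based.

pair (-9, 20) with sum 11 (|Δ|=0)

[0,16] -14+39=25 d=14 * → r--
[0,15] -14+35=21 d=10 * → r--
[0,14] -14+33=19 d=8 * → r--
[0,13] -14+31=17 d=6 * → r--
[0,12] -14+30=16 d=5 * → r--
[0,11] -14+26=12 d=1 * → r--
[0,10] -14+22=8 d=3 → l++
[1,10] -9+22=13 d=2 → r--
[1,9] -9+20=11 d=0 * → stop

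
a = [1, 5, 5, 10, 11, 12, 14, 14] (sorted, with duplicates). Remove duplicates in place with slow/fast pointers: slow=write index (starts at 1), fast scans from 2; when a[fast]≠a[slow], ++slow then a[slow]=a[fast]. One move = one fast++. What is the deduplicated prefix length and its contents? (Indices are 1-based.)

length 6; prefix = [1, 5, 10, 11, 12, 14]

(s=1,f=2) a[fast]=5≠a[slow]=1 write a[2]=5 → slow++,fast++
(s=2,f=3) a[fast]=5=a[slow] dup → fast++
(s=2,f=4) a[fast]=10≠a[slow]=5 write a[3]=10 → slow++,fast++
(s=3,f=5) a[fast]=11≠a[slow]=10 write a[4]=11 → slow++,fast++
(s=4,f=6) a[fast]=12≠a[slow]=11 write a[5]=12 → slow++,fast++
(s=5,f=7) a[fast]=14≠a[slow]=12 write a[6]=14 → slow++,fast++
(s=6,f=8) a[fast]=14=a[slow] dup → fast++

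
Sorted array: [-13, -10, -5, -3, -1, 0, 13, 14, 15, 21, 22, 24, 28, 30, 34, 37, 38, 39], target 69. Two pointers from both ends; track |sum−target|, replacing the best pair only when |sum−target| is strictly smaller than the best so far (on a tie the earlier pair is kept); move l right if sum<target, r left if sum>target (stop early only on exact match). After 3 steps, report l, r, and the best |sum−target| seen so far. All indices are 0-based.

l=3, r=17, best |Δ|=35

l=0 r=17: -13+39=26 d=43 *, l++
l=1 r=17: -10+39=29 d=40 *, l++
l=2 r=17: -5+39=34 d=35 *, l++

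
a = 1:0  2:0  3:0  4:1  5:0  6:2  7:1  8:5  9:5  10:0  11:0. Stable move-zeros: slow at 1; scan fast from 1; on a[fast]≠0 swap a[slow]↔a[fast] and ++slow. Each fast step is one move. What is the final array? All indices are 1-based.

[1, 2, 1, 5, 5, 0, 0, 0, 0, 0, 0]

slow=1 fast=1: a[fast]=0, fast++
slow=1 fast=2: a[fast]=0, fast++
slow=1 fast=3: a[fast]=0, fast++
slow=1 fast=4: a[fast]=1≠0 swap→a[1]=1, slow++,fast++
slow=2 fast=5: a[fast]=0, fast++
slow=2 fast=6: a[fast]=2≠0 swap→a[2]=2, slow++,fast++
slow=3 fast=7: a[fast]=1≠0 swap→a[3]=1, slow++,fast++
slow=4 fast=8: a[fast]=5≠0 swap→a[4]=5, slow++,fast++
slow=5 fast=9: a[fast]=5≠0 swap→a[5]=5, slow++,fast++
slow=6 fast=10: a[fast]=0, fast++
slow=6 fast=11: a[fast]=0, fast++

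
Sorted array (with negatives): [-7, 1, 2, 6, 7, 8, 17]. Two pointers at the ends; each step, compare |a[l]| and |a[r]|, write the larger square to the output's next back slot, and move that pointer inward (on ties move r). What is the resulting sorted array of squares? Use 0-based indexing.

[1, 4, 36, 49, 49, 64, 289]

[0,6] |-7|<=|17| out[6]=289 → r--
[0,5] |-7|<=|8| out[5]=64 → r--
[0,4] |-7|<=|7| out[4]=49 → r--
[0,3] |-7|>|6| out[3]=49 → l++
[1,3] |1|<=|6| out[2]=36 → r--
[1,2] |1|<=|2| out[1]=4 → r--
[1,1] |1|<=|1| out[0]=1 → r--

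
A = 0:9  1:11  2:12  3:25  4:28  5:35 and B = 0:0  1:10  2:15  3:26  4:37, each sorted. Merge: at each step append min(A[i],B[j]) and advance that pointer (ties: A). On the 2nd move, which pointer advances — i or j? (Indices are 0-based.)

i

[i=0,j=0] A[i]=9>B[j]=0 take 0 → j++
[i=0,j=1] A[i]=9<=B[j]=10 take 9 → i++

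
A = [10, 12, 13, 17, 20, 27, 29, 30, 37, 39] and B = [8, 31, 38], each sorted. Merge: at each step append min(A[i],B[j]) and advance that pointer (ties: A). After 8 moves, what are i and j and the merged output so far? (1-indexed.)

i=1 j=1: A[i]=10>B[j]=8 take 8, j++
i=1 j=2: A[i]=10<=B[j]=31 take 10, i++
i=2 j=2: A[i]=12<=B[j]=31 take 12, i++
i=3 j=2: A[i]=13<=B[j]=31 take 13, i++
i=4 j=2: A[i]=17<=B[j]=31 take 17, i++
i=5 j=2: A[i]=20<=B[j]=31 take 20, i++
i=6 j=2: A[i]=27<=B[j]=31 take 27, i++
i=7 j=2: A[i]=29<=B[j]=31 take 29, i++

i=8, j=2, merged so far=[8, 10, 12, 13, 17, 20, 27, 29]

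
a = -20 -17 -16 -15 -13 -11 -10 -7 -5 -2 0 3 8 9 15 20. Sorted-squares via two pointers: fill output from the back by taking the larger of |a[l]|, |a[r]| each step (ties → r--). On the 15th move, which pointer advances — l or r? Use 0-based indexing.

[0,15] |-20|<=|20| out[15]=400 → r--
[0,14] |-20|>|15| out[14]=400 → l++
[1,14] |-17|>|15| out[13]=289 → l++
[2,14] |-16|>|15| out[12]=256 → l++
[3,14] |-15|<=|15| out[11]=225 → r--
[3,13] |-15|>|9| out[10]=225 → l++
[4,13] |-13|>|9| out[9]=169 → l++
[5,13] |-11|>|9| out[8]=121 → l++
[6,13] |-10|>|9| out[7]=100 → l++
[7,13] |-7|<=|9| out[6]=81 → r--
[7,12] |-7|<=|8| out[5]=64 → r--
[7,11] |-7|>|3| out[4]=49 → l++
[8,11] |-5|>|3| out[3]=25 → l++
[9,11] |-2|<=|3| out[2]=9 → r--
[9,10] |-2|>|0| out[1]=4 → l++

l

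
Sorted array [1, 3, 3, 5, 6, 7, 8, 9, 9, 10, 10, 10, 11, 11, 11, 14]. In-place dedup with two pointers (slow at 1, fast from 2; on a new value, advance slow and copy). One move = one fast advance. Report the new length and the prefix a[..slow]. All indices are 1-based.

length 10; prefix = [1, 3, 5, 6, 7, 8, 9, 10, 11, 14]

slow=1 fast=2: a[fast]=3≠a[slow]=1 write a[2]=3, slow++,fast++
slow=2 fast=3: a[fast]=3=a[slow] dup, fast++
slow=2 fast=4: a[fast]=5≠a[slow]=3 write a[3]=5, slow++,fast++
slow=3 fast=5: a[fast]=6≠a[slow]=5 write a[4]=6, slow++,fast++
slow=4 fast=6: a[fast]=7≠a[slow]=6 write a[5]=7, slow++,fast++
slow=5 fast=7: a[fast]=8≠a[slow]=7 write a[6]=8, slow++,fast++
slow=6 fast=8: a[fast]=9≠a[slow]=8 write a[7]=9, slow++,fast++
slow=7 fast=9: a[fast]=9=a[slow] dup, fast++
slow=7 fast=10: a[fast]=10≠a[slow]=9 write a[8]=10, slow++,fast++
slow=8 fast=11: a[fast]=10=a[slow] dup, fast++
slow=8 fast=12: a[fast]=10=a[slow] dup, fast++
slow=8 fast=13: a[fast]=11≠a[slow]=10 write a[9]=11, slow++,fast++
slow=9 fast=14: a[fast]=11=a[slow] dup, fast++
slow=9 fast=15: a[fast]=11=a[slow] dup, fast++
slow=9 fast=16: a[fast]=14≠a[slow]=11 write a[10]=14, slow++,fast++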